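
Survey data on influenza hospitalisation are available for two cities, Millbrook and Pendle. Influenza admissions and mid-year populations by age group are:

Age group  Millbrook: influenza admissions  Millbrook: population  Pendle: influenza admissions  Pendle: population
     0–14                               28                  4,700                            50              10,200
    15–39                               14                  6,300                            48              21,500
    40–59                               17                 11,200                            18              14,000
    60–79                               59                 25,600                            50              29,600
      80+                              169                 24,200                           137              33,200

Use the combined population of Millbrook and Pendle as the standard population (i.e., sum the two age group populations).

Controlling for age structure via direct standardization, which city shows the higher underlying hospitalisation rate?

Millbrook

Age-specific rates per 100,000 for Millbrook: 595.74, 222.22, 151.79, 230.47, 698.35.
For Pendle: 490.20, 223.26, 128.57, 168.92, 412.65.
Combined standard total = 180,500; weights = 0.0825, 0.1540, 0.1396, 0.3058, 0.3180.
Millbrook: 0.0825×595.74 + 0.1540×222.22 + 0.1396×151.79 + 0.3058×230.47 + 0.3180×698.35 = 397.1544 per 100,000.
Pendle: 0.0825×490.20 + 0.1540×223.26 + 0.1396×128.57 + 0.3058×168.92 + 0.3180×412.65 = 275.6837 per 100,000.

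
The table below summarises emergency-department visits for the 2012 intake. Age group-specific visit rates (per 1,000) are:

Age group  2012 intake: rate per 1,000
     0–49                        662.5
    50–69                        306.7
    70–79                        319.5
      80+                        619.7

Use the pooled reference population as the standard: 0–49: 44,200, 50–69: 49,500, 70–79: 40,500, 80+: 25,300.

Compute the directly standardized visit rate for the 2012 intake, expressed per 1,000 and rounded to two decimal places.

Standard total = 159,500; weights = 0.2771, 0.3103, 0.2539, 0.1586.
Standardized rate: 0.2771×662.5 + 0.3103×306.7 + 0.2539×319.5 + 0.1586×619.7 = 458.1963 per 1,000.

458.20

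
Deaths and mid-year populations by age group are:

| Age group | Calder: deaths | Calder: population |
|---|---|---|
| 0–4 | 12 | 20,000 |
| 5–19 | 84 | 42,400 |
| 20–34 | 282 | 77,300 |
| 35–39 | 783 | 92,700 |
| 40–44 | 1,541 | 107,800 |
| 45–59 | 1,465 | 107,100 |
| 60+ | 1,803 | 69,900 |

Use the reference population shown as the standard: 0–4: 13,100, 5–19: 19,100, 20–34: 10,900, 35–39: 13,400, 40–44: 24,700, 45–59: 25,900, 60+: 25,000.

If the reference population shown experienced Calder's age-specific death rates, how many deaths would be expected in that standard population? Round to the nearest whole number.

1551

Age-specific rates per 1,000 for Calder: 0.600, 1.981, 3.648, 8.447, 14.295, 13.679, 25.794.
Expected deaths = Σ (standard pop × age-specific rate ÷ 1,000)
= 13,100×0.600/1,000 + 19,100×1.981/1,000 + 10,900×3.648/1,000 + 13,400×8.447/1,000 + 24,700×14.295/1,000 + 25,900×13.679/1,000 + 25,000×25.794/1,000
= 7.86 + 37.84 + 39.76 + 113.18 + 353.09 + 354.28 + 644.85 = 1550.87.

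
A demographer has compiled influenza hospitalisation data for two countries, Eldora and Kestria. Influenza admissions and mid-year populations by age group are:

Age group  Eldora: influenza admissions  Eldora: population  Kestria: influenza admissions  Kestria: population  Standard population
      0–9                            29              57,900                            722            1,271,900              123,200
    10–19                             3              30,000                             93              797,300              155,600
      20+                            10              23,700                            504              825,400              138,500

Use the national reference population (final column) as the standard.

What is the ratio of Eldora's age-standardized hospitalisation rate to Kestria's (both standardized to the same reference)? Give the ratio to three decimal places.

0.786

Age-specific rates per 100,000 for Eldora: 50.09, 10.00, 42.19.
For Kestria: 56.77, 11.66, 61.06.
Standard total = 417,300; weights = 0.2952, 0.3729, 0.3319.
Eldora: 0.2952×50.09 + 0.3729×10.00 + 0.3319×42.19 = 32.5198 per 100,000.
Kestria: 0.2952×56.77 + 0.3729×11.66 + 0.3319×61.06 = 41.3742 per 100,000.
Ratio = 32.5198 ÷ 41.3742 = 0.78599.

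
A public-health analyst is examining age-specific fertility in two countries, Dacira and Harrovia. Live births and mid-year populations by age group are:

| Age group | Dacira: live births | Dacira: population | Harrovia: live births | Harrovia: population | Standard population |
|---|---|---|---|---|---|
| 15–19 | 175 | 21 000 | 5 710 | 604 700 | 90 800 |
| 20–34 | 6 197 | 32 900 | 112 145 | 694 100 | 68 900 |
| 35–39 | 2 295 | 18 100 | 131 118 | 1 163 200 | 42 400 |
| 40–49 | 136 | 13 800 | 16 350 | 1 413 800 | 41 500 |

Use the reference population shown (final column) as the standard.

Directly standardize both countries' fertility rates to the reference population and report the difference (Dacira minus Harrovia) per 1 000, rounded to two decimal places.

Age-specific rates per 1 000 for Dacira: 8.333, 188.359, 126.796, 9.855.
For Harrovia: 9.443, 161.569, 112.722, 11.565.
Standard total = 243 600; weights = 0.3727, 0.2828, 0.1741, 0.1704.
Dacira: 0.3727×8.333 + 0.2828×188.359 + 0.1741×126.796 + 0.1704×9.855 = 80.1301 per 1 000.
Harrovia: 0.3727×9.443 + 0.2828×161.569 + 0.1741×112.722 + 0.1704×11.565 = 70.8080 per 1 000.
Difference = 80.1301 − 70.8080 = 9.3221.

9.32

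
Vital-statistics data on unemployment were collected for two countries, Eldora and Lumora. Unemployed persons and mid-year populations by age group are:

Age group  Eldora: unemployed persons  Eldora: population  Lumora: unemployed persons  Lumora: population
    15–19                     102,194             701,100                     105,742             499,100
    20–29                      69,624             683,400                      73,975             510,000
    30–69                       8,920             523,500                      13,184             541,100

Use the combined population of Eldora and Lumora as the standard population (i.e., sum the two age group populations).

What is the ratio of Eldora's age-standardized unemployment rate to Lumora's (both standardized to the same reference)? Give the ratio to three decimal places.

Age-specific rates per 1,000 for Eldora: 145.762, 101.879, 17.039.
For Lumora: 211.865, 145.049, 24.365.
Combined standard total = 3,458,200; weights = 0.3471, 0.3451, 0.3078.
Eldora: 0.3471×145.762 + 0.3451×101.879 + 0.3078×17.039 = 90.9913 per 1,000.
Lumora: 0.3471×211.865 + 0.3451×145.049 + 0.3078×24.365 = 131.0860 per 1,000.
Ratio = 90.9913 ÷ 131.0860 = 0.69413.

0.694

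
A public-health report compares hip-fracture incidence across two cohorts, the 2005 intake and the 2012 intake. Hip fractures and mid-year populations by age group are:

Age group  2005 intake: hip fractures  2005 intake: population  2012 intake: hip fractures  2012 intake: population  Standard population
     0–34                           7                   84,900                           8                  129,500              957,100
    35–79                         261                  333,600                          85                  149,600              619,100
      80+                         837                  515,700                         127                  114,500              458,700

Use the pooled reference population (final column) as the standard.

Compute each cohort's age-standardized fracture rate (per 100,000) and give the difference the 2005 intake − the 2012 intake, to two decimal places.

Age-specific rates per 100,000 for the 2005 intake: 8.24, 78.24, 162.30.
For the 2012 intake: 6.18, 56.82, 110.92.
Standard total = 2,034,900; weights = 0.4703, 0.3042, 0.2254.
The 2005 intake: 0.4703×8.24 + 0.3042×78.24 + 0.2254×162.30 = 64.2669 per 100,000.
The 2012 intake: 0.4703×6.18 + 0.3042×56.82 + 0.2254×110.92 = 45.1945 per 100,000.
Difference = 64.2669 − 45.1945 = 19.0724.

19.07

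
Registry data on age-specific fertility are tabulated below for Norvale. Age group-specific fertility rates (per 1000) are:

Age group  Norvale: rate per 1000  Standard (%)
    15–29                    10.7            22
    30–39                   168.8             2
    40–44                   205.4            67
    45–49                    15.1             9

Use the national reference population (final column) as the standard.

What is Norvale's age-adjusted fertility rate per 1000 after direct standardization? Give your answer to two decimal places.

Standard weights: 0.22, 0.02, 0.67, 0.09.
Standardized rate: 0.2200×10.7 + 0.0200×168.8 + 0.6700×205.4 + 0.0900×15.1 = 144.7070 per 1000.

144.71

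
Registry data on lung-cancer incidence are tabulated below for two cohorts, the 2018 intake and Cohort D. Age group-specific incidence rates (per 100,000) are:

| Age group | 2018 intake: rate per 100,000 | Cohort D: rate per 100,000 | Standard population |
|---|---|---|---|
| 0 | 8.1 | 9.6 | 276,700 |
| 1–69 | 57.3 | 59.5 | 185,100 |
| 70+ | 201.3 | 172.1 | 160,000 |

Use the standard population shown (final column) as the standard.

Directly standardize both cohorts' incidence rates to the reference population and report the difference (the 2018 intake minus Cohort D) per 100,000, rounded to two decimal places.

Standard total = 621,800; weights = 0.4450, 0.2977, 0.2573.
The 2018 intake: 0.4450×8.1 + 0.2977×57.3 + 0.2573×201.3 = 72.4598 per 100,000.
Cohort D: 0.4450×9.6 + 0.2977×59.5 + 0.2573×172.1 = 66.2685 per 100,000.
Difference = 72.4598 − 66.2685 = 6.1913.

6.19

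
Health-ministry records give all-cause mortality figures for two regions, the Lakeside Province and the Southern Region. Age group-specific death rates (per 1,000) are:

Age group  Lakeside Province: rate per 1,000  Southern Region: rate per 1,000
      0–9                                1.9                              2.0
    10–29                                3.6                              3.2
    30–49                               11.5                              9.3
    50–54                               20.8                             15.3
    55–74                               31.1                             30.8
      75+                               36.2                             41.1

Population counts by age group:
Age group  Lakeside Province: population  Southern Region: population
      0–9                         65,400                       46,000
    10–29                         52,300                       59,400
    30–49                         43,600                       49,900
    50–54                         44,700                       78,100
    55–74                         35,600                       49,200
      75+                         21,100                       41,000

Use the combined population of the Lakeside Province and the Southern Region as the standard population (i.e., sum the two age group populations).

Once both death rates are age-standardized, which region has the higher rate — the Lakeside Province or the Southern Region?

Combined standard total = 586,300; weights = 0.1900, 0.1905, 0.1595, 0.2094, 0.1446, 0.1059.
The Lakeside Province: 0.1900×1.9 + 0.1905×3.6 + 0.1595×11.5 + 0.2094×20.8 + 0.1446×31.1 + 0.1059×36.2 = 15.5698 per 1,000.
The Southern Region: 0.1900×2.0 + 0.1905×3.2 + 0.1595×9.3 + 0.2094×15.3 + 0.1446×30.8 + 0.1059×41.1 = 14.4854 per 1,000.
The crude rates (13.76 vs 15.89) would put the Southern Region higher, but that reflects its age composition; once standardized to a common age structure, the Lakeside Province has the higher underlying rate.

Lakeside Province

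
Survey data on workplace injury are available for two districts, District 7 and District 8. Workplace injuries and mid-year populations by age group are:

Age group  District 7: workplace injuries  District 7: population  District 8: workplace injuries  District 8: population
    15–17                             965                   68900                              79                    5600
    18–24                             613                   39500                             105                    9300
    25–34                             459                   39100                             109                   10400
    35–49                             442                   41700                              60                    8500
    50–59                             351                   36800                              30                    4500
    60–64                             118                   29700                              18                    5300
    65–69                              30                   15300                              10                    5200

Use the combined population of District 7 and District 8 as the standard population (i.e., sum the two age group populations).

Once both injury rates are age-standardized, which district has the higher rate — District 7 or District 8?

Age-specific rates per 10000 for District 7: 140.06, 155.19, 117.39, 106.00, 95.38, 39.73, 19.61.
For District 8: 141.07, 112.90, 104.81, 70.59, 66.67, 33.96, 19.23.
Combined standard total = 319800; weights = 0.2330, 0.1526, 0.1548, 0.1570, 0.1291, 0.1094, 0.0641.
District 7: 0.2330×140.06 + 0.1526×155.19 + 0.1548×117.39 + 0.1570×106.00 + 0.1291×95.38 + 0.1094×39.73 + 0.0641×19.61 = 109.0405 per 10000.
District 8: 0.2330×141.07 + 0.1526×112.90 + 0.1548×104.81 + 0.1570×70.59 + 0.1291×66.67 + 0.1094×33.96 + 0.0641×19.23 = 90.9545 per 10000.

District 7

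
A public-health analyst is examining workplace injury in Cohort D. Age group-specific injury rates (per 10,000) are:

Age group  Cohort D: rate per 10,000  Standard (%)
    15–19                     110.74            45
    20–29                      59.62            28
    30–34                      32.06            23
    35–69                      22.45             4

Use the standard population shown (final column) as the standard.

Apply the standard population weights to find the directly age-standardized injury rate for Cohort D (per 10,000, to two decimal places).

74.80

Standard weights: 0.45, 0.28, 0.23, 0.04.
Standardized rate: 0.4500×110.74 + 0.2800×59.62 + 0.2300×32.06 + 0.0400×22.45 = 74.7984 per 10,000.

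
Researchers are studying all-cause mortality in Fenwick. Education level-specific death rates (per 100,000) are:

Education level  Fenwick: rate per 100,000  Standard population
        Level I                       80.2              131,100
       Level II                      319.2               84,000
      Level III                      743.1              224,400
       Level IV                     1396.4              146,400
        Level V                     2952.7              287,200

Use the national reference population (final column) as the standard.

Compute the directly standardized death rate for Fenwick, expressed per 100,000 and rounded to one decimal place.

1439.2

Standard total = 873,100; weights = 0.1502, 0.0962, 0.2570, 0.1677, 0.3289.
Standardized rate: 0.1502×80.2 + 0.0962×319.2 + 0.2570×743.1 + 0.1677×1396.4 + 0.3289×2952.7 = 1439.1560 per 100,000.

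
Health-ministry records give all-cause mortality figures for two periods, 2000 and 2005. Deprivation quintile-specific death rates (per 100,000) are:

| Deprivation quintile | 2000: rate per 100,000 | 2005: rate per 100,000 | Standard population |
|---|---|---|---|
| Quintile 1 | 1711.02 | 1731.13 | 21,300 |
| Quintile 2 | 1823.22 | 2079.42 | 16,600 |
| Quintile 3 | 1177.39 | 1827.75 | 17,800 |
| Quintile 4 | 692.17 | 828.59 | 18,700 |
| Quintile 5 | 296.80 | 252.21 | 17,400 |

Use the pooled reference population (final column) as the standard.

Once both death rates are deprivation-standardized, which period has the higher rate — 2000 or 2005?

2005

Standard total = 91,800; weights = 0.2320, 0.1808, 0.1939, 0.2037, 0.1895.
2000: 0.2320×1711.02 + 0.1808×1823.22 + 0.1939×1177.39 + 0.2037×692.17 + 0.1895×296.80 = 1152.2399 per 100,000.
2005: 0.2320×1731.13 + 0.1808×2079.42 + 0.1939×1827.75 + 0.2037×828.59 + 0.1895×252.21 = 1348.6762 per 100,000.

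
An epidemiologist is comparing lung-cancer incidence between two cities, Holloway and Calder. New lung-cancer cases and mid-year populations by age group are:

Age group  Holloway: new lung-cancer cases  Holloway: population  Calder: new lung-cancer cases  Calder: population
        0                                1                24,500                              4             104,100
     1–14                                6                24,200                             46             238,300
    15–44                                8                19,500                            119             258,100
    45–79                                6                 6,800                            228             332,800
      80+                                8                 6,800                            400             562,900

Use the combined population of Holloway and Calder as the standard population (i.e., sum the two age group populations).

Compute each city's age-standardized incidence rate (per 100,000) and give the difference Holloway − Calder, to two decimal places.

Age-specific rates per 100,000 for Holloway: 4.08, 24.79, 41.03, 88.24, 117.65.
For Calder: 3.84, 19.30, 46.11, 68.51, 71.06.
Combined standard total = 1,578,000; weights = 0.0815, 0.1663, 0.1759, 0.2152, 0.3610.
Holloway: 0.0815×4.08 + 0.1663×24.79 + 0.1759×41.03 + 0.2152×88.24 + 0.3610×117.65 = 73.1370 per 100,000.
Calder: 0.0815×3.84 + 0.1663×19.30 + 0.1759×46.11 + 0.2152×68.51 + 0.3610×71.06 = 52.0339 per 100,000.
Difference = 73.1370 − 52.0339 = 21.1031.

21.10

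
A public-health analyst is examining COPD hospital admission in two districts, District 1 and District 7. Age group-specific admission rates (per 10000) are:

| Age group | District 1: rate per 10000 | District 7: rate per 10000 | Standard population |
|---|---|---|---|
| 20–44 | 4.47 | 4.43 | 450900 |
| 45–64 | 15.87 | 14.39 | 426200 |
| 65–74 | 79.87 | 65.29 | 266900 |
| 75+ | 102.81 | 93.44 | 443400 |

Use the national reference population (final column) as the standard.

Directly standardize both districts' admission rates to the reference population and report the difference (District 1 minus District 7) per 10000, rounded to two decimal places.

Standard total = 1587400; weights = 0.2840, 0.2685, 0.1681, 0.2793.
District 1: 0.2840×4.47 + 0.2685×15.87 + 0.1681×79.87 + 0.2793×102.81 = 47.6771 per 10000.
District 7: 0.2840×4.43 + 0.2685×14.39 + 0.1681×65.29 + 0.2793×93.44 = 42.1996 per 10000.
Difference = 47.6771 − 42.1996 = 5.4774.

5.48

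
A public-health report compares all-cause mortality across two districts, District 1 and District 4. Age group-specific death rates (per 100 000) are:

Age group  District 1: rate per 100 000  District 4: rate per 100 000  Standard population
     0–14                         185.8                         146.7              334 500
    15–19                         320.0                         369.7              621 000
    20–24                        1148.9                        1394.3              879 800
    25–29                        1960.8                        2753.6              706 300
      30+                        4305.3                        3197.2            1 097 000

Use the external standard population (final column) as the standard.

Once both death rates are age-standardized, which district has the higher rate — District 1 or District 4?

Standard total = 3 638 600; weights = 0.0919, 0.1707, 0.2418, 0.1941, 0.3015.
District 1: 0.0919×185.8 + 0.1707×320.0 + 0.2418×1148.9 + 0.1941×1960.8 + 0.3015×4305.3 = 2028.1151 per 100 000.
District 4: 0.0919×146.7 + 0.1707×369.7 + 0.2418×1394.3 + 0.1941×2753.6 + 0.3015×3197.2 = 1912.1519 per 100 000.

District 1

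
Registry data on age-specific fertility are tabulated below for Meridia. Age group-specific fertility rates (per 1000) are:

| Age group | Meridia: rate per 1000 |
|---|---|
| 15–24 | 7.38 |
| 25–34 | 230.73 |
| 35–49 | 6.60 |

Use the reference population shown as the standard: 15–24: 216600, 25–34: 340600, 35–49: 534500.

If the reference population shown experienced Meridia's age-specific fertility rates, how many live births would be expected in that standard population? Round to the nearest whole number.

83713

Expected live births = Σ (standard pop × age-specific rate ÷ 1000)
= 216600×7.38/1000 + 340600×230.73/1000 + 534500×6.60/1000
= 1598.51 + 78586.64 + 3527.70 = 83712.85.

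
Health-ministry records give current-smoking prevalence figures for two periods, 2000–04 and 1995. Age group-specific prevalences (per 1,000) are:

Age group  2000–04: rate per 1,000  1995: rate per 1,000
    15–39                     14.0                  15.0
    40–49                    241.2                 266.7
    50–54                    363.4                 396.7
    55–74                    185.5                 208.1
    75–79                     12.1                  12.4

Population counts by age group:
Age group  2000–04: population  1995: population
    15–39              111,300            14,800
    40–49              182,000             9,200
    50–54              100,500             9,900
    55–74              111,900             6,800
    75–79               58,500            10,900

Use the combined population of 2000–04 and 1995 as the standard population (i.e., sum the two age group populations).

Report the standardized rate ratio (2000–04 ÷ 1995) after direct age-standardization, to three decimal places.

0.907

Combined standard total = 615,800; weights = 0.2048, 0.3105, 0.1793, 0.1928, 0.1127.
2000–04: 0.2048×14.0 + 0.3105×241.2 + 0.1793×363.4 + 0.1928×185.5 + 0.1127×12.1 = 180.0273 per 1,000.
1995: 0.2048×15.0 + 0.3105×266.7 + 0.1793×396.7 + 0.1928×208.1 + 0.1127×12.4 = 198.5097 per 1,000.
Ratio = 180.0273 ÷ 198.5097 = 0.90689.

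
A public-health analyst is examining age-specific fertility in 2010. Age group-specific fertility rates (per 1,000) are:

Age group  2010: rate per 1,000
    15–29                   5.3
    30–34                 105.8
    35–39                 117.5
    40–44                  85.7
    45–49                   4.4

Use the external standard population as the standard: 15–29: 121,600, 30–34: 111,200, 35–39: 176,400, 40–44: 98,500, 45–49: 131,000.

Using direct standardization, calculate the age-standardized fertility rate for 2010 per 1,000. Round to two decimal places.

Standard total = 638,700; weights = 0.1904, 0.1741, 0.2762, 0.1542, 0.2051.
Standardized rate: 0.1904×5.3 + 0.1741×105.8 + 0.2762×117.5 + 0.1542×85.7 + 0.2051×4.4 = 66.0001 per 1,000.

66.00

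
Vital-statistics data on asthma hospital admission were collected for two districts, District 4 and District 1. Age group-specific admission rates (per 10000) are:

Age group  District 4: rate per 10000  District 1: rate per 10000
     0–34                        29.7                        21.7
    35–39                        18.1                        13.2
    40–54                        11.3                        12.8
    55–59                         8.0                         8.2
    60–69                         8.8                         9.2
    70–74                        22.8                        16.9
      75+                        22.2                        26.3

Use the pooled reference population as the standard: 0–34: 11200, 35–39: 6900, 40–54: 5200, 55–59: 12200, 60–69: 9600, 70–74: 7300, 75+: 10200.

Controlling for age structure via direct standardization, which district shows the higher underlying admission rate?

Standard total = 62600; weights = 0.1789, 0.1102, 0.0831, 0.1949, 0.1534, 0.1166, 0.1629.
District 4: 0.1789×29.7 + 0.1102×18.1 + 0.0831×11.3 + 0.1949×8.0 + 0.1534×8.8 + 0.1166×22.8 + 0.1629×22.2 = 17.4321 per 10000.
District 1: 0.1789×21.7 + 0.1102×13.2 + 0.0831×12.8 + 0.1949×8.2 + 0.1534×9.2 + 0.1166×16.9 + 0.1629×26.3 = 15.6657 per 10000.

District 4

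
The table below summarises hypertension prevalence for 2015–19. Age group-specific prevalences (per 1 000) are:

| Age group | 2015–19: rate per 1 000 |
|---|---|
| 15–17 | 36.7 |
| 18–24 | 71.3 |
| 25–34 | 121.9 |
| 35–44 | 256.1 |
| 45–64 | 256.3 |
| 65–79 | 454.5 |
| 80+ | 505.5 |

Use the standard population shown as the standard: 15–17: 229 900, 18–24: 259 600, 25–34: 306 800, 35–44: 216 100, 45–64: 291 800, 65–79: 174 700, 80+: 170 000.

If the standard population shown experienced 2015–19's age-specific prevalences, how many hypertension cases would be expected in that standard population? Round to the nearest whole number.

359813

Expected hypertension cases = Σ (standard pop × age-specific rate ÷ 1 000)
= 229 900×36.7/1 000 + 259 600×71.3/1 000 + 306 800×121.9/1 000 + 216 100×256.1/1 000 + 291 800×256.3/1 000 + 174 700×454.5/1 000 + 170 000×505.5/1 000
= 8437.33 + 18509.48 + 37398.92 + 55343.21 + 74788.34 + 79401.15 + 85935.00 = 359813.43.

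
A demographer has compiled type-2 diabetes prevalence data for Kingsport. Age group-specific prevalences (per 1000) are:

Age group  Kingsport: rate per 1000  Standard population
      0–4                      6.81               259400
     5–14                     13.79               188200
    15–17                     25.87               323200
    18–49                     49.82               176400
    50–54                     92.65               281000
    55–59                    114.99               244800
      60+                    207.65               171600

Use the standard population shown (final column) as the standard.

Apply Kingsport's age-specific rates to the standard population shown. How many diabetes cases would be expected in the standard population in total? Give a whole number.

111328

Expected diabetes cases = Σ (standard pop × age-specific rate ÷ 1000)
= 259400×6.81/1000 + 188200×13.79/1000 + 323200×25.87/1000 + 176400×49.82/1000 + 281000×92.65/1000 + 244800×114.99/1000 + 171600×207.65/1000
= 1766.51 + 2595.28 + 8361.18 + 8788.25 + 26034.65 + 28149.55 + 35632.74 = 111328.17.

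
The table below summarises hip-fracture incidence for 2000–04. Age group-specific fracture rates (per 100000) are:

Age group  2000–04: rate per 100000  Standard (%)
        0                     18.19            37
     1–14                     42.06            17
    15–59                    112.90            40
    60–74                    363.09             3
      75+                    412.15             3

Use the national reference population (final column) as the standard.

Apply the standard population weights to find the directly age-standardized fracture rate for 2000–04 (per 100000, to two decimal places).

Standard weights: 0.37, 0.17, 0.40, 0.03, 0.03.
Standardized rate: 0.3700×18.19 + 0.1700×42.06 + 0.4000×112.90 + 0.0300×363.09 + 0.0300×412.15 = 82.2977 per 100000.

82.30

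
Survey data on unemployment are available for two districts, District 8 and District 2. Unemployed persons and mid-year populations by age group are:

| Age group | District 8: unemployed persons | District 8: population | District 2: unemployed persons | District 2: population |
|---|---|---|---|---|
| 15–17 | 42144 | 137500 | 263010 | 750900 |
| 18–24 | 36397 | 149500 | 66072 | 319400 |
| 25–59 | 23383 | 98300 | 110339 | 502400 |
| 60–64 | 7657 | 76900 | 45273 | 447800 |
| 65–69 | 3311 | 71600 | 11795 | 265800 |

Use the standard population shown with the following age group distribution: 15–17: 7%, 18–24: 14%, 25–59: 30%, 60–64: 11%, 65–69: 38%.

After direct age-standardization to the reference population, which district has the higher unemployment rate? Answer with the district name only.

Age-specific rates per 1000 for District 8: 306.502, 243.458, 237.874, 99.571, 46.243.
For District 2: 350.260, 206.863, 219.624, 101.101, 44.375.
Standard weights: 0.07, 0.14, 0.30, 0.11, 0.38.
District 8: 0.0700×306.502 + 0.1400×243.458 + 0.3000×237.874 + 0.1100×99.571 + 0.3800×46.243 = 155.4266 per 1000.
District 2: 0.0700×350.260 + 0.1400×206.863 + 0.3000×219.624 + 0.1100×101.101 + 0.3800×44.375 = 147.3499 per 1000.
The crude rates (211.49 vs 217.16) would put District 2 higher, but that reflects its age composition; once standardized to a common age structure, District 8 has the higher underlying rate.

District 8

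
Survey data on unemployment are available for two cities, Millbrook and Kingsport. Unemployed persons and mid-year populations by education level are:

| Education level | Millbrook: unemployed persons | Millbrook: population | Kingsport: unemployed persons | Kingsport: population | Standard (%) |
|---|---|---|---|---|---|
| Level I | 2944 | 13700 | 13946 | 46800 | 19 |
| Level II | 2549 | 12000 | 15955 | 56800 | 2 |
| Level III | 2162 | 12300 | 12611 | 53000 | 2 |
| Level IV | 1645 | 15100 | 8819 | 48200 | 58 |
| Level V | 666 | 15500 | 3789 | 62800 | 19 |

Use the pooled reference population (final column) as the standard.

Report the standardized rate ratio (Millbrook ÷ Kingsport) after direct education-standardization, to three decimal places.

0.650

Education-specific rates per 1000 for Millbrook: 214.891, 212.417, 175.772, 108.940, 42.968.
For Kingsport: 297.991, 280.898, 237.943, 182.967, 60.334.
Standard weights: 0.19, 0.02, 0.02, 0.58, 0.19.
Millbrook: 0.1900×214.891 + 0.0200×212.417 + 0.0200×175.772 + 0.5800×108.940 + 0.1900×42.968 = 119.9423 per 1000.
Kingsport: 0.1900×297.991 + 0.0200×280.898 + 0.0200×237.943 + 0.5800×182.967 + 0.1900×60.334 = 184.5795 per 1000.
Ratio = 119.9423 ÷ 184.5795 = 0.64981.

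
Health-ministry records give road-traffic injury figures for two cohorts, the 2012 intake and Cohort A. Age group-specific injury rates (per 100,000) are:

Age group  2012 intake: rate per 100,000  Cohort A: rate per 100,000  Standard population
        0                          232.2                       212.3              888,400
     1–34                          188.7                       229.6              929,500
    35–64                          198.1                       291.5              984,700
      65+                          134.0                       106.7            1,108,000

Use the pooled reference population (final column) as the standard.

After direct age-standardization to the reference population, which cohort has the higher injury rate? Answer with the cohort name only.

Standard total = 3,910,600; weights = 0.2272, 0.2377, 0.2518, 0.2833.
The 2012 intake: 0.2272×232.2 + 0.2377×188.7 + 0.2518×198.1 + 0.2833×134.0 = 185.4509 per 100,000.
Cohort A: 0.2272×212.3 + 0.2377×229.6 + 0.2518×291.5 + 0.2833×106.7 = 206.4349 per 100,000.

Cohort A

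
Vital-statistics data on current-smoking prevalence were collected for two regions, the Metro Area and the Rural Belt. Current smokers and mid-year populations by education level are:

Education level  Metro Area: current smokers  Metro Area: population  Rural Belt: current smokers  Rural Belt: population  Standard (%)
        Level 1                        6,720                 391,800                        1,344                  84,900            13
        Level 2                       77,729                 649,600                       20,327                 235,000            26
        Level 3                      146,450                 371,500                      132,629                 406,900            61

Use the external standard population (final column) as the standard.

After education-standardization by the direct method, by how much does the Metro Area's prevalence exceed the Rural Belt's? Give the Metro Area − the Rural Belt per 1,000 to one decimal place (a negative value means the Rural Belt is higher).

50.4

Education-specific rates per 1,000 for the Metro Area: 17.152, 119.657, 394.213.
For the Rural Belt: 15.830, 86.498, 325.950.
Standard weights: 0.13, 0.26, 0.61.
The Metro Area: 0.1300×17.152 + 0.2600×119.657 + 0.6100×394.213 = 273.8102 per 1,000.
The Rural Belt: 0.1300×15.830 + 0.2600×86.498 + 0.6100×325.950 = 223.3768 per 1,000.
Difference = 273.8102 − 223.3768 = 50.4334.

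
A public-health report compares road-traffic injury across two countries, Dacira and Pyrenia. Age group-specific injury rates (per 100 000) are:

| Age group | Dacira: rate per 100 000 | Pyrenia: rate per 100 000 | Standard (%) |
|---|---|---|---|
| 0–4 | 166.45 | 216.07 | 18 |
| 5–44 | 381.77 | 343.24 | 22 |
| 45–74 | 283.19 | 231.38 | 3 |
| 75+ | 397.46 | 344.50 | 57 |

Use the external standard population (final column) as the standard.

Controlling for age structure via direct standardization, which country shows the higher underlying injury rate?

Standard weights: 0.18, 0.22, 0.03, 0.57.
Dacira: 0.1800×166.45 + 0.2200×381.77 + 0.0300×283.19 + 0.5700×397.46 = 348.9983 per 100 000.
Pyrenia: 0.1800×216.07 + 0.2200×343.24 + 0.0300×231.38 + 0.5700×344.50 = 317.7118 per 100 000.

Dacira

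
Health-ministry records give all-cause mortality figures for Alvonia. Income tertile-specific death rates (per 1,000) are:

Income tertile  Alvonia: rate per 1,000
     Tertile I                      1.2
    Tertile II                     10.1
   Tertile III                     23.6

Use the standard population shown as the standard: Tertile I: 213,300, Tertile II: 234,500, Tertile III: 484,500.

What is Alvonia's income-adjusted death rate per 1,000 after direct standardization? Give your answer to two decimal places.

15.08

Standard total = 932,300; weights = 0.2288, 0.2515, 0.5197.
Standardized rate: 0.2288×1.2 + 0.2515×10.1 + 0.5197×23.6 = 15.0795 per 1,000.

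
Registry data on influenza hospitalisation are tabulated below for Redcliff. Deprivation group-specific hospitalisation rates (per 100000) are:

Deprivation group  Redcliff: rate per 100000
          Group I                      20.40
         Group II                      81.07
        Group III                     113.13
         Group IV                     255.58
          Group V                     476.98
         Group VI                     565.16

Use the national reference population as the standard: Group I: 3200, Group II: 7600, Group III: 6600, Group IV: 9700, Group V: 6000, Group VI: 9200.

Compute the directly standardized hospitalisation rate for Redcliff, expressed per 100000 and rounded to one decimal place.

Standard total = 42300; weights = 0.0757, 0.1797, 0.1560, 0.2293, 0.1418, 0.2175.
Standardized rate: 0.0757×20.40 + 0.1797×81.07 + 0.1560×113.13 + 0.2293×255.58 + 0.1418×476.98 + 0.2175×565.16 = 282.9444 per 100000.

282.9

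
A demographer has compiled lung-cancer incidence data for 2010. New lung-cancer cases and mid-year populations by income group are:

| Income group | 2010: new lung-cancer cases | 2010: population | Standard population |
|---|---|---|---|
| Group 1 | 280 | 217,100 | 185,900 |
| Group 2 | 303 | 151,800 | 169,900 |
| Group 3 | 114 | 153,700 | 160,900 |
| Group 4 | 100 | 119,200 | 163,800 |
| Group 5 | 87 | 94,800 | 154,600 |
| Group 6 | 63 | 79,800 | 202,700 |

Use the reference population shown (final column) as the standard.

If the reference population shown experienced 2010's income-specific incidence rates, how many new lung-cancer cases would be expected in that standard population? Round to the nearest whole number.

1138

Income-specific rates per 100,000 for 2010: 128.97, 199.60, 74.17, 83.89, 91.77, 78.95.
Expected new lung-cancer cases = Σ (standard pop × income-specific rate ÷ 100,000)
= 185,900×128.97/100,000 + 169,900×199.60/100,000 + 160,900×74.17/100,000 + 163,800×83.89/100,000 + 154,600×91.77/100,000 + 202,700×78.95/100,000
= 239.76 + 339.13 + 119.34 + 137.42 + 141.88 + 160.03 = 1137.55.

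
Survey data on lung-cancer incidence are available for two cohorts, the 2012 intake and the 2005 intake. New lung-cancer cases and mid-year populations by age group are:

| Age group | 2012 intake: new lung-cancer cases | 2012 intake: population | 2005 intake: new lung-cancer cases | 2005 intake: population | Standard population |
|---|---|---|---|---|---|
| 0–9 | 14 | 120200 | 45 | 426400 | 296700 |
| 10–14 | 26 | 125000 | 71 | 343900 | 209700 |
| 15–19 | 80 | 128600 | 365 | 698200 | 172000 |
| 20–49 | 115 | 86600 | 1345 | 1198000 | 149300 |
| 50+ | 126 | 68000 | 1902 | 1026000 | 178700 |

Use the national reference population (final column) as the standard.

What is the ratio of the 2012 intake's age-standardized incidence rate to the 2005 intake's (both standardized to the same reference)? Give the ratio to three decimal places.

1.077

Age-specific rates per 100000 for the 2012 intake: 11.65, 20.80, 62.21, 132.79, 185.29.
For the 2005 intake: 10.55, 20.65, 52.28, 112.27, 185.38.
Standard total = 1006400; weights = 0.2948, 0.2084, 0.1709, 0.1484, 0.1776.
The 2012 intake: 0.2948×11.65 + 0.2084×20.80 + 0.1709×62.21 + 0.1484×132.79 + 0.1776×185.29 = 71.0012 per 100000.
The 2005 intake: 0.2948×10.55 + 0.2084×20.65 + 0.1709×52.28 + 0.1484×112.27 + 0.1776×185.38 = 65.9198 per 100000.
Ratio = 71.0012 ÷ 65.9198 = 1.07708.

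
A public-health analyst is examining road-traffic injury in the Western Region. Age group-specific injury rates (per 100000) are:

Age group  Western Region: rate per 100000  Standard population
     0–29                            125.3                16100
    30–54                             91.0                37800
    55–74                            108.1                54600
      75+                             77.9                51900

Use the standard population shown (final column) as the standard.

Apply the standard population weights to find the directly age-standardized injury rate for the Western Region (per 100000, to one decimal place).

96.0

Standard total = 160400; weights = 0.1004, 0.2357, 0.3404, 0.3236.
Standardized rate: 0.1004×125.3 + 0.2357×91.0 + 0.3404×108.1 + 0.3236×77.9 = 96.0249 per 100000.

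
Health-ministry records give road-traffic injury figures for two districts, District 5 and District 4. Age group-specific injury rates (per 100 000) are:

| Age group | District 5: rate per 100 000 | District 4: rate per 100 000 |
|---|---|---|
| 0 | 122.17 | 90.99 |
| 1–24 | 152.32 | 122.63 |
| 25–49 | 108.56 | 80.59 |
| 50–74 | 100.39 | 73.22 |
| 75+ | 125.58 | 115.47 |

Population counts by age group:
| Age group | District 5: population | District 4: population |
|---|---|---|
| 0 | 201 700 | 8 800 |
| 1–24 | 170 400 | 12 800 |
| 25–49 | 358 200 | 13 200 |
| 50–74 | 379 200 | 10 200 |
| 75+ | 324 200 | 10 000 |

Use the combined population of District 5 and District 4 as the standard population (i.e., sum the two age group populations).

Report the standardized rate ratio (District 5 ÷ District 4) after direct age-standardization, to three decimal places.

1.262

Combined standard total = 1 488 700; weights = 0.1414, 0.1231, 0.2495, 0.2616, 0.2245.
District 5: 0.1414×122.17 + 0.1231×152.32 + 0.2495×108.56 + 0.2616×100.39 + 0.2245×125.58 = 117.5534 per 100 000.
District 4: 0.1414×90.99 + 0.1231×122.63 + 0.2495×80.59 + 0.2616×73.22 + 0.2245×115.47 = 93.1365 per 100 000.
Ratio = 117.5534 ÷ 93.1365 = 1.26216.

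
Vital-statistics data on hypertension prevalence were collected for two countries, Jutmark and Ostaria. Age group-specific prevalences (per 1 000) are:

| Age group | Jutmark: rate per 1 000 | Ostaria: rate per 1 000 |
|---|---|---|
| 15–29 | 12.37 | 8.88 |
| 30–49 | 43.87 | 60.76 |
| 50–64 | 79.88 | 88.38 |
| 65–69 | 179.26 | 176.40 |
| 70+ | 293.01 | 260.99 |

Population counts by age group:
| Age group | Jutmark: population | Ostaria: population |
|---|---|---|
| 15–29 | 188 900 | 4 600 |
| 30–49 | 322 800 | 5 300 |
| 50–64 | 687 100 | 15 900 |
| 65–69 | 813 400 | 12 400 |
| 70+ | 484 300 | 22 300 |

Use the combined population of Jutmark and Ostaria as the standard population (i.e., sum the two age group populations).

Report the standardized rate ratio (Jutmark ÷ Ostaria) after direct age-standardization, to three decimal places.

Combined standard total = 2 557 000; weights = 0.0757, 0.1283, 0.2749, 0.3230, 0.1981.
Jutmark: 0.0757×12.37 + 0.1283×43.87 + 0.2749×79.88 + 0.3230×179.26 + 0.1981×293.01 = 144.4719 per 1 000.
Ostaria: 0.0757×8.88 + 0.1283×60.76 + 0.2749×88.38 + 0.3230×176.40 + 0.1981×260.99 = 141.4444 per 1 000.
Ratio = 144.4719 ÷ 141.4444 = 1.02140.

1.021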